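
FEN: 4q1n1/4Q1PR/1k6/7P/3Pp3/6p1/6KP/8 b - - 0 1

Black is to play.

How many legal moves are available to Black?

22

Black to move; king on b6.
In check: no.
Legal moves: Nxe7, Nh6, Nf6, Qf8, Qd8, Qc8, Qb8, Qa8, Qf7, Qxe7, Qd7, Qg6, Qc6, Qxh5, Qb5, Qa4, Kc6, Ka6, Kb5, Ka5, gxh2, e3.
Count: 22.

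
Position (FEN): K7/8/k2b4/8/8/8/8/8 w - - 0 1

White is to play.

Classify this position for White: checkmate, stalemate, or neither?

stalemate

White to move; white king on a8.
In check: no.
King squares — a7: attacked by Ka6; b7: attacked by Ka6; b8: attacked by Bd6.
Legal moves for White: none.
Not in check and no legal moves → stalemate.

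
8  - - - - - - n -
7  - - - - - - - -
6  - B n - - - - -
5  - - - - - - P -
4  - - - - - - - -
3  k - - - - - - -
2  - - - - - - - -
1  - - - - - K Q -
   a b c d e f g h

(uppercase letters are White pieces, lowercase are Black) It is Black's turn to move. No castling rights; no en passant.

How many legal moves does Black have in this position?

16

Black to move; king on a3.
In check: no.
Legal moves: Nge7, Nh6, Nf6, Nd8, Nb8, Nce7, Na7, Ne5, Na5, Nd4, Nb4, Kb4, Ka4, Kb3, Kb2, Ka2.
Count: 16.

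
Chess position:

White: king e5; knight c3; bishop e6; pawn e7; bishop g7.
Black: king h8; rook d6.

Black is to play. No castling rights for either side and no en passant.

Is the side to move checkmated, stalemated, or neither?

Black to move; black king on h8.
In check: yes, from the white bishop on g7.
Legal moves for Black: Kh7, Kxg7.
Black is in check but has 2 legal moves → neither.

neither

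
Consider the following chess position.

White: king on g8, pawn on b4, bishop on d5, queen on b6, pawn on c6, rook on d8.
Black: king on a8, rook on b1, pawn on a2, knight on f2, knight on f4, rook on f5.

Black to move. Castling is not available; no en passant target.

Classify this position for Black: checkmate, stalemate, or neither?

checkmate

Black to move; black king on a8.
In check: yes, from the white rook on d8.
King squares — a7: attacked by Qb6; b7: attacked by Qb6; b8: attacked by Qb6.
Legal moves for Black: none.
In check with no legal moves → checkmate.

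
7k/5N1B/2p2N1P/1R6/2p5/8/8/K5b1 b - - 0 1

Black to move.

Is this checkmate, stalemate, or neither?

Black to move; black king on h8.
In check: yes, from the white knight on f7.
King squares — g7: attacked by Ph6; h7: attacked by Nf6; g8: attacked by Nf6.
Legal moves for Black: none.
In check with no legal moves → checkmate.

checkmate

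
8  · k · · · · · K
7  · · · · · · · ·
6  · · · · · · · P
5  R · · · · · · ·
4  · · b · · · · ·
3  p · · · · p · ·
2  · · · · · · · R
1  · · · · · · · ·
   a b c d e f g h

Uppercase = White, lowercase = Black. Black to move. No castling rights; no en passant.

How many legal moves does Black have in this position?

Black to move; king on b8.
In check: no.
Legal moves: Kc8, Kc7, Kb7, Bg8, Bf7, Be6, Ba6, Bd5, Bb5, Bd3, Bb3, Be2, Ba2, Bf1, f2, a2.
Count: 16.

16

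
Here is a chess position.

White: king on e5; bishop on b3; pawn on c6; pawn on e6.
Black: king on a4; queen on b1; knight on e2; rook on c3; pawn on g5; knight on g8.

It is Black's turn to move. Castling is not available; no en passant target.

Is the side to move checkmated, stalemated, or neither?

neither

Black to move; black king on a4.
In check: yes, from the white bishop on b3.
King squares — a3: available; b3: available; b4: available; a5: available; b5: available.
Legal moves for Black: Kb5, Ka5, Kb4, Kxb3, Ka3, Rxb3, Qxb3.
Black is in check but has 7 legal moves → neither.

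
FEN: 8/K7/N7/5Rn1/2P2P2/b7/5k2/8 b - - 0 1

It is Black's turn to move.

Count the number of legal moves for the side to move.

Black to move; king on f2.
In check: no.
Legal moves: Nh7, Nf7, Ne6, Ne4, Nh3, Nf3, Bf8, Be7, Bd6, Bc5+, Bb4, Bb2, Bc1, Kg3, Kf3, Ke3, Kg2, Ke2, Kg1, Kf1, Ke1.
Count: 21.

21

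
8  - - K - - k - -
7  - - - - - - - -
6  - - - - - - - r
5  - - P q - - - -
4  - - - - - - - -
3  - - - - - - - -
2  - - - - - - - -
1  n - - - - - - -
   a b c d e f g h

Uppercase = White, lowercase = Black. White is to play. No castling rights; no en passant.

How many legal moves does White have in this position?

White to move; king on c8.
In check: no.
Legal moves: Kb8, Kc7, c6.
Count: 3.

3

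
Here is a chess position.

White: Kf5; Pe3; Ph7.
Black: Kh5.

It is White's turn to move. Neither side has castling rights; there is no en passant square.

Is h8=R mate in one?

yes

After h8=R: black king on h5; in check: yes, from the white rook on h8.
King squares — g4: attacked by Kf5; h4: attacked by Rh8; g5: attacked by Kf5; g6: attacked by Kf5; h6: attacked by Rh8.
Black has no legal moves → checkmate.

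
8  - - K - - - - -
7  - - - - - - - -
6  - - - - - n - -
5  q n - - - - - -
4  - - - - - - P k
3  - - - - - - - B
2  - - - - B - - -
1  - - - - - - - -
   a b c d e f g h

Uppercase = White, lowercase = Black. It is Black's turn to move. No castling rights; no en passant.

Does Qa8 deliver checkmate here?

yes

After Qa8: white king on c8; in check: yes, from the black queen on a8.
King squares — b7: attacked by Qa8; c7: attacked by Nb5; d7: attacked by Nf6; b8: attacked by Qa8; d8: attacked by Qa8.
White has no legal moves → checkmate.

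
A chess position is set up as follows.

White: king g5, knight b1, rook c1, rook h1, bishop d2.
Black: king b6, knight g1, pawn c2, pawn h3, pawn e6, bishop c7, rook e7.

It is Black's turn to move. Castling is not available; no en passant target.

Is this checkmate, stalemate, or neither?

neither

Black to move; black king on b6.
In check: no.
Legal moves for Black include: Re8, Rh7, Rg7+, Rf7, Rd7, Bd8, Bb8, Bd6, Be5, Bf4+, Bg3, Bh2, Kb7, Ka7, Kc6, Ka6, Kc5, Kb5, ... (list truncated; more exist).
Black has legal moves and is not in check → neither.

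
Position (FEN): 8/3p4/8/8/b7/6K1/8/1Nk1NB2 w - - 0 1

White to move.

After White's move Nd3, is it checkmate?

no

After Nd3: black king on c1; in check: yes, from the white knight on d3.
Black has 3 legal replies: Kc2, Kd1, Kxb1.
In check but a legal move exists → not checkmate.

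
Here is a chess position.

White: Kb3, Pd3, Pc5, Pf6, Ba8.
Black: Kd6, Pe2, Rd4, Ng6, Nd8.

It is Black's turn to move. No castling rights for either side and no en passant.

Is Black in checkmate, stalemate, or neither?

Black to move; black king on d6.
In check: yes, from the white pawn on c5.
Legal moves for Black: Kd7, Kc7, Ke6, Ke5, Kxc5.
Black is in check but has 5 legal moves → neither.

neither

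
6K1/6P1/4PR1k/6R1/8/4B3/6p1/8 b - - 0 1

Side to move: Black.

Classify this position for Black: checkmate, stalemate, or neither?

checkmate

Black to move; black king on h6.
In check: yes, from the white rook on f6.
King squares — g5: attacked by Be3; h5: attacked by Rg5; g6: attacked by Rg5; g7: attacked by Rg5; h7: attacked by Kg8.
Legal moves for Black: none.
In check with no legal moves → checkmate.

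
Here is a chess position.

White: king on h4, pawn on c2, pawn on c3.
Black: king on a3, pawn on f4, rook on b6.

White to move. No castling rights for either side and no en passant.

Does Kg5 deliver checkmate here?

no

After Kg5: black king on a3; in check: no.
Black is not in check, so this cannot be checkmate.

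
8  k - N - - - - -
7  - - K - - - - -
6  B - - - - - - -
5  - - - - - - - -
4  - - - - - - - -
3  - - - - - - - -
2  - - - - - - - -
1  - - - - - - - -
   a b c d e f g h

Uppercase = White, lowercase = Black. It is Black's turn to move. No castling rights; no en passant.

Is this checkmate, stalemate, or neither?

stalemate

Black to move; black king on a8.
In check: no.
King squares — a7: attacked by Nc8; b7: attacked by Ba6; b8: attacked by Kc7.
Legal moves for Black: none.
Not in check and no legal moves → stalemate.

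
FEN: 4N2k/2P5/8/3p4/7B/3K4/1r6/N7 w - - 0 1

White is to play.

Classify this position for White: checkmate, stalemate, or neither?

neither

White to move; white king on d3.
In check: no.
Legal moves for White include: Ng7, Nf6, Nd6, Bd8, Be7, Bf6+, Bg5, Bg3, Bf2, Be1, Kd4, Ke3, Kc3, Nb3, Nc2, c8=Q, c8=R, c8=B, ... (list truncated; more exist).
White has legal moves and is not in check → neither.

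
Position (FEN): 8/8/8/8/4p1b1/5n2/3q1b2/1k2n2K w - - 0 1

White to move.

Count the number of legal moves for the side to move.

0

White to move; king on h1.
In check: no.
Legal moves: none.
Count: 0.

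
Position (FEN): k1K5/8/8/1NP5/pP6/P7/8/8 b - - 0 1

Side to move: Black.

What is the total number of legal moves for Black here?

Black to move; king on a8.
In check: no.
Legal moves: none.
Count: 0.

0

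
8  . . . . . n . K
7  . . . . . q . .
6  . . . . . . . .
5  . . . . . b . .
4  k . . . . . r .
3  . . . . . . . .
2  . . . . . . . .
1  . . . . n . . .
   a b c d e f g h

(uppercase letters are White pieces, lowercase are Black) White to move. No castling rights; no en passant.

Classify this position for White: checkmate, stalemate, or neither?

White to move; white king on h8.
In check: no.
King squares — g7: attacked by Rg4; h7: attacked by Bf5; g8: attacked by Rg4.
Legal moves for White: none.
Not in check and no legal moves → stalemate.

stalemate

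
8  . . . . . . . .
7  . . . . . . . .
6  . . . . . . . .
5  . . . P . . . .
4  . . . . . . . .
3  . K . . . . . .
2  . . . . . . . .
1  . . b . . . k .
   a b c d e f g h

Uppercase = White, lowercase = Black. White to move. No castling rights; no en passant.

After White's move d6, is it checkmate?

no

After d6: black king on g1; in check: no.
Black is not in check, so this cannot be checkmate.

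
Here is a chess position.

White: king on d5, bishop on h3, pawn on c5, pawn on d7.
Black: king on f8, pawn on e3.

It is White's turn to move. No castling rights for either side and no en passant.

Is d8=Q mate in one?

no

After d8=Q: black king on f8; in check: yes, from the white queen on d8.
Black has 2 legal replies: Kg7, Kf7.
In check but a legal move exists → not checkmate.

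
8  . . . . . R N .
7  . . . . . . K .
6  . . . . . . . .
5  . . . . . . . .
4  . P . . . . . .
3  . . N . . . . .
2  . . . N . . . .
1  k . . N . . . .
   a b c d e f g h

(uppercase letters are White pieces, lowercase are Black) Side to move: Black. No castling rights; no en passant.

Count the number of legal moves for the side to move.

Black to move; king on a1.
In check: no.
Legal moves: none.
Count: 0.

0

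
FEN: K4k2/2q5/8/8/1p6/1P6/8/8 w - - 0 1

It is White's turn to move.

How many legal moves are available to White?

White to move; king on a8.
In check: no.
Legal moves: none.
Count: 0.

0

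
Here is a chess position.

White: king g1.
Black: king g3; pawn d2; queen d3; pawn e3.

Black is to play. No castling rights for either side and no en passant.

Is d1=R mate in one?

yes

After d1=R: white king on g1; in check: yes, from the black rook on d1.
King squares — f1: attacked by Rd1; h1: attacked by Rd1; f2: attacked by Pe3; g2: attacked by Kg3; h2: attacked by Kg3.
White has no legal moves → checkmate.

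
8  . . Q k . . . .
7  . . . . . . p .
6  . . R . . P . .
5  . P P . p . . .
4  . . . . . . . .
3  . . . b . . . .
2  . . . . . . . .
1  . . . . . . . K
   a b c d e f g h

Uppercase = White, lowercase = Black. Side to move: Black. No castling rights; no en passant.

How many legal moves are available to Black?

0

Black to move; king on d8.
In check: yes, from the white queen on c8.
Legal moves: none.
Count: 0.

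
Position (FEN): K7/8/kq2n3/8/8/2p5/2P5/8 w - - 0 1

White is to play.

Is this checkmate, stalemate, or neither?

White to move; white king on a8.
In check: no.
King squares — a7: attacked by Ka6; b7: attacked by Ka6; b8: attacked by Qb6.
Legal moves for White: none.
Not in check and no legal moves → stalemate.

stalemate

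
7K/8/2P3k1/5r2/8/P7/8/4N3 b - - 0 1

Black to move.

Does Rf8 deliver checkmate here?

After Rf8: white king on h8; in check: yes, from the black rook on f8.
King squares — g7: attacked by Kg6; h7: attacked by Kg6; g8: attacked by Rf8.
White has no legal moves → checkmate.

yes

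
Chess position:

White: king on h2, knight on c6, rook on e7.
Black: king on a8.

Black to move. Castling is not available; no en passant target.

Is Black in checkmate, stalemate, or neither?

Black to move; black king on a8.
In check: no.
King squares — a7: attacked by Nc6; b7: attacked by Re7; b8: attacked by Nc6.
Legal moves for Black: none.
Not in check and no legal moves → stalemate.

stalemate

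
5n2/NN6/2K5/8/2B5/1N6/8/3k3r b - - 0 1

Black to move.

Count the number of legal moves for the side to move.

16

Black to move; king on d1.
In check: no.
Legal moves: Nh7, Nd7, Ng6, Ne6, Rh8, Rh7, Rh6+, Rh5, Rh4, Rh3, Rh2, Rg1, Rf1, Re1, Kc2, Ke1.
Count: 16.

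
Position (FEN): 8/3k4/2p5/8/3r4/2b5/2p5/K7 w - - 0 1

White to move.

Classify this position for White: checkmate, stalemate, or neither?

White to move; white king on a1.
In check: yes, from the black bishop on c3.
King squares — b1: attacked by Pc2; a2: available; b2: attacked by Bc3.
Legal moves for White: Ka2.
White is in check but has 1 legal move → neither.

neither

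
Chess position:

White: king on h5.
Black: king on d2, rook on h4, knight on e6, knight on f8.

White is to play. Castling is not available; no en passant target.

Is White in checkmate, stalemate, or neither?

neither

White to move; white king on h5.
In check: yes, from the black rook on h4.
Legal moves for White: Kxh4.
White is in check but has 1 legal move → neither.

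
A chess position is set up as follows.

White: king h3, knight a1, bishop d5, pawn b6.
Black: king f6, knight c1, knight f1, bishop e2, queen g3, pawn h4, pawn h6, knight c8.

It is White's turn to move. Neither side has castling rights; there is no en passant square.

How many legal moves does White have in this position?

White to move; king on h3.
In check: yes, from the black queen on g3.
Legal moves: none.
Count: 0.

0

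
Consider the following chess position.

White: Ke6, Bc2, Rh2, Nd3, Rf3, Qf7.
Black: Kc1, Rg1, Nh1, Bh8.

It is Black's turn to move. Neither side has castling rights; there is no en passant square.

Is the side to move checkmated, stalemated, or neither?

Black to move; black king on c1.
In check: yes, from the white knight on d3.
King squares — b1: attacked by Bc2; d1: attacked by Bc2; b2: attacked by Nd3; c2: attacked by Rh2; d2: attacked by Rh2.
Legal moves for Black: none.
In check with no legal moves → checkmate.

checkmate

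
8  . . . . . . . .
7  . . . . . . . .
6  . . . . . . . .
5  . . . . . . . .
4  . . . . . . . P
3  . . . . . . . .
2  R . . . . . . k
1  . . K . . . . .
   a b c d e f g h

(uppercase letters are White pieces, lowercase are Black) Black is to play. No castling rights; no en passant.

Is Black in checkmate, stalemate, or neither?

Black to move; black king on h2.
In check: yes, from the white rook on a2.
Legal moves for Black: Kh3, Kg3, Kh1, Kg1.
Black is in check but has 4 legal moves → neither.

neither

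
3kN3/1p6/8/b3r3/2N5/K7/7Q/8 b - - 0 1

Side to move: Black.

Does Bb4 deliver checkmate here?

After Bb4: white king on a3; in check: yes, from the black bishop on b4.
White has 5 legal replies: Kxb4, Ka4, Kb3, Kb2, Ka2.
In check but a legal move exists → not checkmate.

no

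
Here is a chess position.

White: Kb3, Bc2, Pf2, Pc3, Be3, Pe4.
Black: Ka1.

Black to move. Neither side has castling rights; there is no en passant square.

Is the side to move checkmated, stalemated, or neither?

Black to move; black king on a1.
In check: no.
King squares — b1: attacked by Bc2; a2: attacked by Kb3; b2: attacked by Kb3.
Legal moves for Black: none.
Not in check and no legal moves → stalemate.

stalemate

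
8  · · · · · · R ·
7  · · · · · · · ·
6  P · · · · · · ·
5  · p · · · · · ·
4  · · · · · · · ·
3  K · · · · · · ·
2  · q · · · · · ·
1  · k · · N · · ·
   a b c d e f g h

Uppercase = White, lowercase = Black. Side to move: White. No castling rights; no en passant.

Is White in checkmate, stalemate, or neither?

checkmate

White to move; white king on a3.
In check: yes, from the black queen on b2.
King squares — a2: attacked by Kb1; b2: attacked by Kb1; b3: attacked by Qb2; a4: attacked by Pb5; b4: attacked by Qb2.
Legal moves for White: none.
In check with no legal moves → checkmate.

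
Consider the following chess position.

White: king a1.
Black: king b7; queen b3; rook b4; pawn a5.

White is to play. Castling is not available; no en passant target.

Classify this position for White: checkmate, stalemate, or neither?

stalemate

White to move; white king on a1.
In check: no.
King squares — b1: attacked by Qb3; a2: attacked by Qb3; b2: attacked by Qb3.
Legal moves for White: none.
Not in check and no legal moves → stalemate.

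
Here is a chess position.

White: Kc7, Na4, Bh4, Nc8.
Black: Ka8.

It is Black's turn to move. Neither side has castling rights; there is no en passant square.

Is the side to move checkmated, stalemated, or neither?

stalemate

Black to move; black king on a8.
In check: no.
King squares — a7: attacked by Nc8; b7: attacked by Kc7; b8: attacked by Kc7.
Legal moves for Black: none.
Not in check and no legal moves → stalemate.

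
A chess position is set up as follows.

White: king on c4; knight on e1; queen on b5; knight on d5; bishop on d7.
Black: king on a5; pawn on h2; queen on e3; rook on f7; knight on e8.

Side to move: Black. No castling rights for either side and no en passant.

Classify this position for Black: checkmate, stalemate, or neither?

checkmate

Black to move; black king on a5.
In check: yes, from the white queen on b5.
King squares — a4: attacked by Qb5; b4: attacked by Kc4; b5: attacked by Kc4; a6: attacked by Qb5; b6: attacked by Qb5.
Legal moves for Black: none.
In check with no legal moves → checkmate.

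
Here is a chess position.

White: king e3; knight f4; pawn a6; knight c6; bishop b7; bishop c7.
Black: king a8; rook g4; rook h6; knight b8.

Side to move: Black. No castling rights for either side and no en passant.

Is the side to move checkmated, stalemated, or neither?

Black to move; black king on a8.
In check: yes, from the white bishop on b7.
King squares — a7: attacked by Nc6; b7: attacked by Pa6; b8: own knight.
Legal moves for Black: none.
In check with no legal moves → checkmate.

checkmate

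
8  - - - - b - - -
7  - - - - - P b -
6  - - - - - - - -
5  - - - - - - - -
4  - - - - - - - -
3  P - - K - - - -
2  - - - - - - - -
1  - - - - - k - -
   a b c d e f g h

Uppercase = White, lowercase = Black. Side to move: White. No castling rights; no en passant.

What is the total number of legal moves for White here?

White to move; king on d3.
In check: no.
Legal moves: Ke4, Kc4, Ke3, Kd2, Kc2, fxe8=Q, fxe8=R, fxe8=B, fxe8=N, f8=Q+, f8=R+, f8=B, f8=N, a4.
Count: 14.

14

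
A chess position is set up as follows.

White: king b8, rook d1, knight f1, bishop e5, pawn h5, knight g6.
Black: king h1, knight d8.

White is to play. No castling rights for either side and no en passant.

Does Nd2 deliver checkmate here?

After Nd2: black king on h1; in check: yes, from the white rook on d1.
Black has 1 legal reply: Kg2.
In check but a legal move exists → not checkmate.

no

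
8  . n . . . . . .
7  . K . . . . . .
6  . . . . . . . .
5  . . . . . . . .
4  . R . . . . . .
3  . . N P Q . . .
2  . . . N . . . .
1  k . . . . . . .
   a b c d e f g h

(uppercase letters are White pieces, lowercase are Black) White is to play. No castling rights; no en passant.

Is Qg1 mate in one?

yes

After Qg1: black king on a1; in check: yes, from the white queen on g1.
King squares — b1: attacked by Qg1; a2: attacked by Nc3; b2: attacked by Rb4.
Black has no legal moves → checkmate.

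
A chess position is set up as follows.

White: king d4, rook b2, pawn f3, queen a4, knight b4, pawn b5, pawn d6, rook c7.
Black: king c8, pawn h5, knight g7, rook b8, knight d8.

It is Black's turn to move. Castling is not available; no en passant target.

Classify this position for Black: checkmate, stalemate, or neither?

Black to move; black king on c8.
In check: yes, from the white rook on c7.
King squares — b7: attacked by Rc7; c7: attacked by Pd6; d7: attacked by Rc7; b8: own rook; d8: own knight.
Legal moves for Black: none.
In check with no legal moves → checkmate.

checkmate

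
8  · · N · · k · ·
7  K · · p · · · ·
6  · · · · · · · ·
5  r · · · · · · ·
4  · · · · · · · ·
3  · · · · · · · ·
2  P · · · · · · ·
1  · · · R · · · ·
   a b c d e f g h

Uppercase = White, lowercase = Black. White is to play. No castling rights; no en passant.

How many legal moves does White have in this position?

3

White to move; king on a7.
In check: yes, from the black rook on a5.
Legal moves: Kb8, Kb7, Kb6.
Count: 3.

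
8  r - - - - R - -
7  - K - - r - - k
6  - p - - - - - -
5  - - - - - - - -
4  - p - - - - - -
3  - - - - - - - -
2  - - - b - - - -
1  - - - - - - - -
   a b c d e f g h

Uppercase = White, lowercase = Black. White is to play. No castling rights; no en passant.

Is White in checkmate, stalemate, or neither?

White to move; white king on b7.
In check: yes, from the black rook on e7.
Legal moves for White: Kxa8, Kc6, Kxb6.
White is in check but has 3 legal moves → neither.

neither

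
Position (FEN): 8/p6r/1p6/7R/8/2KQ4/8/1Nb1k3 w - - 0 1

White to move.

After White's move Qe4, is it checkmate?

no

After Qe4: black king on e1; in check: yes, from the white queen on e4.
Black has 4 legal replies: Kf2, Kf1, Kd1, Be3.
In check but a legal move exists → not checkmate.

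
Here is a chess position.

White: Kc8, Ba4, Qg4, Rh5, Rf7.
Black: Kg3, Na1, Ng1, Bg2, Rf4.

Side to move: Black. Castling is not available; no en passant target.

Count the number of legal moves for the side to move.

Black to move; king on g3.
In check: yes, from the white queen on g4.
Legal moves: Kxg4, Kf2, Rxg4.
Count: 3.

3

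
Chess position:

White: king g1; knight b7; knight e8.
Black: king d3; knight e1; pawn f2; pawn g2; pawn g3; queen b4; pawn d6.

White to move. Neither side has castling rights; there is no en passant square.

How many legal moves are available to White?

0

White to move; king on g1.
In check: yes, from the black pawn on f2.
Legal moves: none.
Count: 0.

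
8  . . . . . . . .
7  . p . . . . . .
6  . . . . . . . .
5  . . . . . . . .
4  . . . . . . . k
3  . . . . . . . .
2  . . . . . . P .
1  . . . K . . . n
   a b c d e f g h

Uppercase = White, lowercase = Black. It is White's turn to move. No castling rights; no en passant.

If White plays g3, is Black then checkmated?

no

After g3: black king on h4; in check: yes, from the white pawn on g3.
Black has 6 legal replies: Kh5, Kg5, Kg4, Kh3, Kxg3, Nxg3.
In check but a legal move exists → not checkmate.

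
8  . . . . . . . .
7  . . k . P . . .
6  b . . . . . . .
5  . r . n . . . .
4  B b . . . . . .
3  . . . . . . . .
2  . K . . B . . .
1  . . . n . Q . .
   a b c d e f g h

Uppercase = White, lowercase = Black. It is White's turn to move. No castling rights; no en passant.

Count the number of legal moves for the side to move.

9

White to move; king on b2.
In check: yes, from the black knight on d1.
Legal moves: Kb3, Kc2, Ka2, Kc1, Kb1, Ka1, Baxd1, Bexd1, Qxd1.
Count: 9.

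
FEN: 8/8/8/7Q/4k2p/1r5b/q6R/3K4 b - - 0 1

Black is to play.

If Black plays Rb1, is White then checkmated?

After Rb1: white king on d1; in check: yes, from the black rook on b1.
King squares — c1: attacked by Rb1; e1: attacked by Rb1; c2: attacked by Qa2; d2: attacked by Qa2; e2: attacked by Qa2.
White has no legal moves → checkmate.

yes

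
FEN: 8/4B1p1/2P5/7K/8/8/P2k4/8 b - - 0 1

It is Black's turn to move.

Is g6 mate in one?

no

After g6: white king on h5; in check: yes, from the black pawn on g6.
White has 5 legal replies: Kh6, Kxg6, Kg5, Kh4, Kg4.
In check but a legal move exists → not checkmate.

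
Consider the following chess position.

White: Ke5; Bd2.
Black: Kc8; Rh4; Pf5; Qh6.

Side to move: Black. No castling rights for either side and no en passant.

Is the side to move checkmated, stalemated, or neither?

Black to move; black king on c8.
In check: no.
Legal moves for Black include: Kd8, Kb8, Kd7, Kc7, Kb7, Qh8+, Qf8, Qh7, Qg7+, Qg6, Qf6+, Qe6+, Qd6+, Qc6, Qb6, Qa6, Qh5, Qg5, ... (list truncated; more exist).
Black has legal moves and is not in check → neither.

neither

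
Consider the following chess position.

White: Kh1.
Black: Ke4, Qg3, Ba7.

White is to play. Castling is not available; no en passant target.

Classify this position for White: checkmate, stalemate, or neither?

stalemate

White to move; white king on h1.
In check: no.
King squares — g1: attacked by Qg3; g2: attacked by Qg3; h2: attacked by Qg3.
Legal moves for White: none.
Not in check and no legal moves → stalemate.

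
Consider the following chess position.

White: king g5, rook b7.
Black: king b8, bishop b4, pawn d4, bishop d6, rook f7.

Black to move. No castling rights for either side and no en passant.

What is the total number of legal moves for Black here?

Black to move; king on b8.
In check: yes, from the white rook on b7.
Legal moves: Kc8, Ka8, Kxb7, Rxb7.
Count: 4.

4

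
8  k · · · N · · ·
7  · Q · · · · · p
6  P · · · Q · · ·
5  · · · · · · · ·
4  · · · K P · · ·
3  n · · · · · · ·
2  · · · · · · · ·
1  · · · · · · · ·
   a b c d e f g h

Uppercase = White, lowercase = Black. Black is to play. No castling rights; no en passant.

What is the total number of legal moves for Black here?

Black to move; king on a8.
In check: yes, from the white queen on b7.
Legal moves: none.
Count: 0.

0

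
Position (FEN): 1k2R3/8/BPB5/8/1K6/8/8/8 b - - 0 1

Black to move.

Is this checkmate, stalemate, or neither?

checkmate

Black to move; black king on b8.
In check: yes, from the white rook on e8.
King squares — a7: attacked by Pb6; b7: attacked by Ba6; c7: attacked by Pb6; a8: attacked by Bc6; c8: attacked by Ba6.
Legal moves for Black: none.
In check with no legal moves → checkmate.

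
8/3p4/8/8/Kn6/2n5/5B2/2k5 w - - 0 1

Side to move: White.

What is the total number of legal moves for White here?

4

White to move; king on a4.
In check: yes, from the black knight on c3.
Legal moves: Ka5, Kxb4, Kb3, Ka3.
Count: 4.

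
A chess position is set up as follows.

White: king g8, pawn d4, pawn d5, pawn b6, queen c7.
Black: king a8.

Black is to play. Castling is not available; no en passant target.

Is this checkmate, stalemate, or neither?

Black to move; black king on a8.
In check: no.
King squares — a7: attacked by Pb6; b7: attacked by Qc7; b8: attacked by Qc7.
Legal moves for Black: none.
Not in check and no legal moves → stalemate.

stalemate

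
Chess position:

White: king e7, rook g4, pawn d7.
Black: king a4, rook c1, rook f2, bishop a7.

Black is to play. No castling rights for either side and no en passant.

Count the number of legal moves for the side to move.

7

Black to move; king on a4.
In check: yes, from the white rook on g4.
Legal moves: Kb5, Ka5, Kb3, Ka3, Bd4, Rf4, Rc4.
Count: 7.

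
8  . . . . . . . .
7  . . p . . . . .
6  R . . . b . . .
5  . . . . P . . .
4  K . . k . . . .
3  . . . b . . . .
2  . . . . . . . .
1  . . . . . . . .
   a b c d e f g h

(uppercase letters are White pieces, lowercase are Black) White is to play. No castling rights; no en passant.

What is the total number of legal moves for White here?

10

White to move; king on a4.
In check: no.
Legal moves: Ra8, Ra7, Rxe6, Rd6+, Rc6, Rb6, Ra5, Ka5, Kb4, Ka3.
Count: 10.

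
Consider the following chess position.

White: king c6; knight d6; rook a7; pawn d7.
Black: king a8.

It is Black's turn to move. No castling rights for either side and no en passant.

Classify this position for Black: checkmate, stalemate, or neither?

Black to move; black king on a8.
In check: yes, from the white rook on a7.
Legal moves for Black: Kb8, Kxa7.
Black is in check but has 2 legal moves → neither.

neither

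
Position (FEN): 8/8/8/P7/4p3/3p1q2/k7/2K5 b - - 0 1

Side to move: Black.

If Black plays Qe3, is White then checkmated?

After Qe3: white king on c1; in check: yes, from the black queen on e3.
White has 1 legal reply: Kd1.
In check but a legal move exists → not checkmate.

no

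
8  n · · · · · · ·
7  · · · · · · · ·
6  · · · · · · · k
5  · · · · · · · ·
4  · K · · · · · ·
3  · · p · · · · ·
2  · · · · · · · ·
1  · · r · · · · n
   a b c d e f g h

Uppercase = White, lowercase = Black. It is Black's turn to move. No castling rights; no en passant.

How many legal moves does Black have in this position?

Black to move; king on h6.
In check: no.
Legal moves: Nc7, Nb6, Kh7, Kg7, Kg6, Kh5, Kg5, Ng3, Nf2, Rc2, Rg1, Rf1, Re1, Rd1, Rb1+, Ra1, c2.
Count: 17.

17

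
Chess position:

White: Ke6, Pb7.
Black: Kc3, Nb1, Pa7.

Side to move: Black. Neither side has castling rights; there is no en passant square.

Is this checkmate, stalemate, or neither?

neither

Black to move; black king on c3.
In check: no.
Legal moves for Black: Kd4, Kc4, Kb4, Kd3, Kb3, Kd2, Kc2, Kb2, Na3, Nd2, a6, a5.
Black has 12 legal moves and is not in check → neither.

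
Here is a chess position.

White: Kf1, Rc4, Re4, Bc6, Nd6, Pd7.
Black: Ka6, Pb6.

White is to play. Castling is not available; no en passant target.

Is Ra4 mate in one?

After Ra4: black king on a6; in check: yes, from the white rook on a4.
King squares — a5: attacked by Ra4; b5: attacked by Bc6; b6: own pawn; a7: attacked by Ra4; b7: attacked by Bc6.
Black has no legal moves → checkmate.

yes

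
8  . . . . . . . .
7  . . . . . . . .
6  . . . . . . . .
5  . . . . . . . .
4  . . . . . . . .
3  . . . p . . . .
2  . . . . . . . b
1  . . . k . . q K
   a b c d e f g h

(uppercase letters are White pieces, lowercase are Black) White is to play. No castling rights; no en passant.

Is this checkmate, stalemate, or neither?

White to move; white king on h1.
In check: yes, from the black queen on g1.
King squares — g1: attacked by Bh2; g2: attacked by Qg1; h2: attacked by Qg1.
Legal moves for White: none.
In check with no legal moves → checkmate.

checkmate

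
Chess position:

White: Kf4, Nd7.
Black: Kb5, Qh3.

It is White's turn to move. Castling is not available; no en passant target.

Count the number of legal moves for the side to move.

9

White to move; king on f4.
In check: no.
Legal moves: Nf8, Nb8, Nf6, Nb6, Ne5, Nc5, Kg5, Ke5, Ke4.
Count: 9.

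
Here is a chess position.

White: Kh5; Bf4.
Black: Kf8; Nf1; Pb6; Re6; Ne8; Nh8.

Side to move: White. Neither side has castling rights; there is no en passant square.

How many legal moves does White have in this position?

White to move; king on h5.
In check: no.
Legal moves: Kg5, Kh4, Kg4, Bb8, Bc7, Bh6+, Bd6+, Bg5, Be5, Bg3, Be3, Bh2, Bd2, Bc1.
Count: 14.

14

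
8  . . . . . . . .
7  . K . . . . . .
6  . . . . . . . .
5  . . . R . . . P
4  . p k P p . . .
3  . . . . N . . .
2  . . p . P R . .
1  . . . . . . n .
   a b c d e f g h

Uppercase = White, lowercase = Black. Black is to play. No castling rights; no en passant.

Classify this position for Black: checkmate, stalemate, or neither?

neither

Black to move; black king on c4.
In check: yes, from the white knight on e3.
King squares — b3: available; c3: available; d3: attacked by Pe2; b4: own pawn; d4: attacked by Rd5; b5: attacked by Rd5; c5: attacked by Pd4; d5: attacked by Ne3.
Legal moves for Black: Kc3, Kb3.
Black is in check but has 2 legal moves → neither.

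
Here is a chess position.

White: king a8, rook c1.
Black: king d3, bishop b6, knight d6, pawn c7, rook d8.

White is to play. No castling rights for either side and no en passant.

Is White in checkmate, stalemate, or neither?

checkmate

White to move; white king on a8.
In check: yes, from the black rook on d8.
King squares — a7: attacked by Bb6; b7: attacked by Nd6; b8: attacked by Rd8.
Legal moves for White: none.
In check with no legal moves → checkmate.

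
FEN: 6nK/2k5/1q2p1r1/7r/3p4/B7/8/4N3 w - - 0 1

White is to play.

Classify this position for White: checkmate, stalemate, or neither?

checkmate

White to move; white king on h8.
In check: yes, from the black rook on h5.
King squares — g7: attacked by Rg6; h7: attacked by Rh5; g8: attacked by Rg6.
Legal moves for White: none.
In check with no legal moves → checkmate.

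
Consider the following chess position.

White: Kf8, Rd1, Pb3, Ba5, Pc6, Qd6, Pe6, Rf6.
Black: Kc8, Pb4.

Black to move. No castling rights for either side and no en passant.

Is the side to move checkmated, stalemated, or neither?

Black to move; black king on c8.
In check: no.
King squares — b7: attacked by Pc6; c7: attacked by Ba5; d7: attacked by Pc6; b8: attacked by Qd6; d8: attacked by Ba5.
Legal moves for Black: none.
Not in check and no legal moves → stalemate.

stalemate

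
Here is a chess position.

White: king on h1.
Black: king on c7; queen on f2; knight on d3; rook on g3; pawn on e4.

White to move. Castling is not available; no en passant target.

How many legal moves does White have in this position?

0

White to move; king on h1.
In check: no.
Legal moves: none.
Count: 0.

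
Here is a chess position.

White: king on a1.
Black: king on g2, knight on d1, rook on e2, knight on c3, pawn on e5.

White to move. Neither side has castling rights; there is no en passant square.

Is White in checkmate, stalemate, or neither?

White to move; white king on a1.
In check: no.
King squares — b1: attacked by Nc3; a2: attacked by Re2; b2: attacked by Nd1.
Legal moves for White: none.
Not in check and no legal moves → stalemate.

stalemate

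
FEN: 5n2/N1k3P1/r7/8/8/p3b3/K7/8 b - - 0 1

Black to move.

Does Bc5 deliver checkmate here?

After Bc5: white king on a2; in check: no.
White is not in check, so this cannot be checkmate.

no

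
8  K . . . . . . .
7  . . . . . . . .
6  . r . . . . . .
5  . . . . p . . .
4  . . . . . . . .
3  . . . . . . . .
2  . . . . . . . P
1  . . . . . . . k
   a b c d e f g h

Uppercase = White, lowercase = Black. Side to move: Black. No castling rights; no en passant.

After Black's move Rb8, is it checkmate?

After Rb8: white king on a8; in check: yes, from the black rook on b8.
White has 2 legal replies: Kxb8, Ka7.
In check but a legal move exists → not checkmate.

no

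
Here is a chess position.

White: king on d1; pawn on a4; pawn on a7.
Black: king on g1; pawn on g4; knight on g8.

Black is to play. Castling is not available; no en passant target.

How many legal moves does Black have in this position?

9

Black to move; king on g1.
In check: no.
Legal moves: Ne7, Nh6, Nf6, Kh2, Kg2, Kf2, Kh1, Kf1, g3.
Count: 9.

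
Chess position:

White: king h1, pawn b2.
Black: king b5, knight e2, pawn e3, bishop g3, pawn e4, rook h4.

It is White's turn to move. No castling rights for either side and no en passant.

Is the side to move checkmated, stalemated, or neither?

White to move; white king on h1.
In check: yes, from the black rook on h4.
King squares — g1: attacked by Ne2; g2: available; h2: attacked by Bg3.
Legal moves for White: Kg2.
White is in check but has 1 legal move → neither.

neither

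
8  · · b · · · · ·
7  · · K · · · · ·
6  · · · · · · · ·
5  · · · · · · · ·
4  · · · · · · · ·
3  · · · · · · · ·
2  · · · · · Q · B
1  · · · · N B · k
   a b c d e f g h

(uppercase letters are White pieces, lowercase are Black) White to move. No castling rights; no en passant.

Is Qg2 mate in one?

yes

After Qg2: black king on h1; in check: yes, from the white queen on g2.
King squares — g1: attacked by Qg2; g2: attacked by Ne1; h2: attacked by Qg2.
Black has no legal moves → checkmate.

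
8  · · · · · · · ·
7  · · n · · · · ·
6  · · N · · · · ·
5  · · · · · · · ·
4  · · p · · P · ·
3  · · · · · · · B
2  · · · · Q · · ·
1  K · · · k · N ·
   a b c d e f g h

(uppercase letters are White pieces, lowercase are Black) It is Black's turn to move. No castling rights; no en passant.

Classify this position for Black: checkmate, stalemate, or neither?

Black to move; black king on e1.
In check: yes, from the white queen on e2.
King squares — d1: attacked by Qe2; f1: attacked by Qe2; d2: attacked by Qe2; e2: attacked by Ng1; f2: attacked by Qe2.
Legal moves for Black: none.
In check with no legal moves → checkmate.

checkmate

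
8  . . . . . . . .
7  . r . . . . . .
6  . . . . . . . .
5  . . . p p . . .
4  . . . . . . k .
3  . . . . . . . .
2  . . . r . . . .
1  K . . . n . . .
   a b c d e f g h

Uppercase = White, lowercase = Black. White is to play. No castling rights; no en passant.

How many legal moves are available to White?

White to move; king on a1.
In check: no.
Legal moves: none.
Count: 0.

0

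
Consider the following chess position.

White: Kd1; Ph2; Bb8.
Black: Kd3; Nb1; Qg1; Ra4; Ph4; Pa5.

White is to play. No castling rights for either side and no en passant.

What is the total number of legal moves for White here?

0

White to move; king on d1.
In check: yes, from the black queen on g1.
Legal moves: none.
Count: 0.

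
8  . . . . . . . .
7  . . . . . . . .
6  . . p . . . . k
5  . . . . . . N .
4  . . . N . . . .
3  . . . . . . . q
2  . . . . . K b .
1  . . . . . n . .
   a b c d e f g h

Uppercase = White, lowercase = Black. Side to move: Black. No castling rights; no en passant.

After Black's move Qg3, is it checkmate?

no

After Qg3: white king on f2; in check: yes, from the black queen on g3.
White has 2 legal replies: Ke2, Kg1.
In check but a legal move exists → not checkmate.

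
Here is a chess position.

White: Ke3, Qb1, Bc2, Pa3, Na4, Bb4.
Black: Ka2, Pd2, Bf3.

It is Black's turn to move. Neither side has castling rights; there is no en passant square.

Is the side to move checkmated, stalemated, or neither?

Black to move; black king on a2.
In check: yes, from the white queen on b1.
King squares — a1: attacked by Qb1; b1: attacked by Bc2; b2: attacked by Qb1; a3: attacked by Bb4; b3: attacked by Qb1.
Legal moves for Black: none.
In check with no legal moves → checkmate.

checkmate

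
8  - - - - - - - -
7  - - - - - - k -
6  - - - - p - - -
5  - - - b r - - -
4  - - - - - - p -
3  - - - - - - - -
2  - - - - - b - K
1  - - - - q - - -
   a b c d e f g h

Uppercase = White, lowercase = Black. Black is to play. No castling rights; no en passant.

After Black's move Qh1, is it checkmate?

After Qh1: white king on h2; in check: yes, from the black queen on h1.
King squares — g1: attacked by Qh1; h1: attacked by Bd5; g2: attacked by Qh1; g3: attacked by Bf2; h3: attacked by Qh1.
White has no legal moves → checkmate.

yes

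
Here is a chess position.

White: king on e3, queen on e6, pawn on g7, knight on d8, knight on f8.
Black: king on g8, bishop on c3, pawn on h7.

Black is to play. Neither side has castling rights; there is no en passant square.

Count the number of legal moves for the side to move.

Black to move; king on g8.
In check: yes, from the white queen on e6.
Legal moves: Kxg7.
Count: 1.

1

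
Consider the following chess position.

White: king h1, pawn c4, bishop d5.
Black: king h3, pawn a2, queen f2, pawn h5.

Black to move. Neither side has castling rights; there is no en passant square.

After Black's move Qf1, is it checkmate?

yes

After Qf1: white king on h1; in check: yes, from the black queen on f1.
King squares — g1: attacked by Qf1; g2: attacked by Qf1; h2: attacked by Kh3.
White has no legal moves → checkmate.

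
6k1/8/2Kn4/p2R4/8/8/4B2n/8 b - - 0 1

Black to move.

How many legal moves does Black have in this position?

17

Black to move; king on g8.
In check: no.
Legal moves: Kh8, Kf8, Kh7, Kg7, Kf7, Ne8, Nc8, Nf7, Nb7, Nf5, Nb5, Ne4, Nc4, Ng4, Nf3, Nf1, a4.
Count: 17.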